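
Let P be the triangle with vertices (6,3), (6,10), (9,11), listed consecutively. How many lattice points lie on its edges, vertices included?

Along each edge there are gcd(|Δx|,|Δy|)+1 lattice points, so counting each shared vertex once the boundary has gcd(0,7) + gcd(3,1) + gcd(3,8) = 7+1+1 = 9.

9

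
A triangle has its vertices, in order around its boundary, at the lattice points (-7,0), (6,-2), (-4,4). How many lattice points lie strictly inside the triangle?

Using the shoelace formula, 2A = |((-7)·(-2) − 6·0) + (6·4 − (-4)·(-2)) + ((-4)·0 − (-7)·4)| = 58, so the area is 29.
Summing gcd(|Δx|,|Δy|) over the edges gives the boundary count: gcd(13,2) + gcd(10,6) + gcd(3,4) = 1+2+1 = 4.
Pick's theorem gives I = A − B/2 + 1 = 29 − 4/2 + 1 = 28.

28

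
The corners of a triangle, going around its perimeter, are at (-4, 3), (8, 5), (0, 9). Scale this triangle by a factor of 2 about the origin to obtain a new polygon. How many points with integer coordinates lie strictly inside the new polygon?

121

Using the shoelace formula, 2A = |[(-4)·5 − 8·3] + [8·9 − 0·5] + [0·3 − (-4)·9]| = 64, so the area is 32.
Along each edge there are gcd(|Δx|,|Δy|)+1 lattice points, so counting each shared vertex once the boundary has gcd(12,2) + gcd(8,4) + gcd(4,6) = 2+4+2 = 8.
Scaling by 2 multiplies the area by 2² = 4 (so the new area is 128) and multiplies the boundary lattice-point count by 2, giving 16.
By Pick's theorem, the interior count of the dilated polygon is 128 − 16/2 + 1 = 121.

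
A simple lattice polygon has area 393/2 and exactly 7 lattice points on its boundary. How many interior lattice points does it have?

194

From Pick's theorem, I = A − B/2 + 1 = 393/2 − 7/2 + 1 = 194.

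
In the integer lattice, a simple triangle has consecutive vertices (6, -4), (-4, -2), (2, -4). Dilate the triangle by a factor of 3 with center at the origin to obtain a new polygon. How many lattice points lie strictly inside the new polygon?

By the shoelace formula, twice the signed area is |[6·(-2) − (-4)·(-4)] + [(-4)·(-4) − 2·(-2)] + [2·(-4) − 6·(-4)]| = 8, so the area is 4.
Summing gcd(|Δx|,|Δy|) over the edges gives the boundary count: gcd(10,2) + gcd(6,2) + gcd(4,0) = 2+2+4 = 8.
Scaling by 3 multiplies the area by 3² = 9 (so the new area is 36) and multiplies the boundary lattice-point count by 3, giving 24.
By Pick's theorem, the interior count of the dilated polygon is 36 − 24/2 + 1 = 25.

25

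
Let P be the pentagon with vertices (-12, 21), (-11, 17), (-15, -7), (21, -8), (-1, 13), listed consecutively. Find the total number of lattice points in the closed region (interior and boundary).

518

The shoelace formula gives twice the area as |[(-12)·17 − (-11)·21] + [(-11)·(-7) − (-15)·17] + [(-15)·(-8) − 21·(-7)] + [21·13 − (-1)·(-8)] + [(-1)·21 − (-12)·13]| = 1026, so the area is 513.
Along each edge there are gcd(|Δx|,|Δy|)+1 lattice points, so counting each shared vertex once the boundary has gcd(1,4) + gcd(4,24) + gcd(36,1) + gcd(22,21) + gcd(11,8) = 1+4+1+1+1 = 8.
Pick's theorem gives I = A − B/2 + 1 = 513 − 8/2 + 1 = 510, so the closed region contains I + B = 510 + 8 = 518 lattice points.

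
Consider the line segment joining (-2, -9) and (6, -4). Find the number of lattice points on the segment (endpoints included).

The number of lattice points on a segment between lattice points is gcd(|Δx|,|Δy|) + 1 = gcd(8,5) + 1 = 1 + 1 = 2.

2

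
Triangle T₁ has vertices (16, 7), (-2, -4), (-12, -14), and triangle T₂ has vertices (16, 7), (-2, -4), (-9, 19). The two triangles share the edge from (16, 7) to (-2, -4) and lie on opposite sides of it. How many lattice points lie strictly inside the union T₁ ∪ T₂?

The union is the simple quadrilateral with vertices (16, 7), (-12, -14), (-2, -4), (-9, 19) in order.
The shoelace formula gives twice the area as |[16·(-14) − (-12)·7] + [(-12)·(-4) − (-2)·(-14)] + [(-2)·19 − (-9)·(-4)] + [(-9)·7 − 16·19]| = 561, so the area is 280.5.
Along each edge there are gcd(|Δx|,|Δy|)+1 lattice points, so counting each shared vertex once the boundary has gcd(28,21) + gcd(10,10) + gcd(7,23) + gcd(25,12) = 7+10+1+1 = 19.
By Pick's theorem I = A − B/2 + 1 = 280.5 − 19/2 + 1 = 272.

272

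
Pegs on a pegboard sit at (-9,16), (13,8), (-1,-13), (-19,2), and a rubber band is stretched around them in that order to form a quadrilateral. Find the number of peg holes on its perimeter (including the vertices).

Summing gcd(|Δx|,|Δy|) over the edges gives the boundary count: gcd(22,8) + gcd(14,21) + gcd(18,15) + gcd(10,14) = 2+7+3+2 = 14.

14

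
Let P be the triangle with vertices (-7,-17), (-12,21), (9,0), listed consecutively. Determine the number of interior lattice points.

Using the shoelace formula, 2A = |((-7)·21 − (-12)·(-17)) + ((-12)·0 − 9·21) + (9·(-17) − (-7)·0)| = 693, so the area is 346.5.
Summing gcd(|Δx|,|Δy|) over the edges gives the boundary count: gcd(5,38) + gcd(21,21) + gcd(16,17) = 1+21+1 = 23.
Pick's theorem gives I = A − B/2 + 1 = 346.5 − 23/2 + 1 = 336.

336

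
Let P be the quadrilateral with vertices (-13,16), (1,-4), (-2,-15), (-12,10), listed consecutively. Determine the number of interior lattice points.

The shoelace formula gives twice the area as |[(-13)·(-4) − 1·16] + [1·(-15) − (-2)·(-4)] + [(-2)·10 − (-12)·(-15)] + [(-12)·16 − (-13)·10]| = 249, so the area is 124.5.
Along each edge there are gcd(|Δx|,|Δy|)+1 lattice points, so counting each shared vertex once the boundary has gcd(14,20) + gcd(3,11) + gcd(10,25) + gcd(1,6) = 2+1+5+1 = 9.
Pick's theorem gives I = A − B/2 + 1 = 124.5 − 9/2 + 1 = 121.

121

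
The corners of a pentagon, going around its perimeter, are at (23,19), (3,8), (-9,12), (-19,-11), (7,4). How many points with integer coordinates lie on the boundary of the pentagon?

Along each edge there are gcd(|Δx|,|Δy|)+1 lattice points, so counting each shared vertex once the boundary has gcd(20,11) + gcd(12,4) + gcd(10,23) + gcd(26,15) + gcd(16,15) = 1+4+1+1+1 = 8.

8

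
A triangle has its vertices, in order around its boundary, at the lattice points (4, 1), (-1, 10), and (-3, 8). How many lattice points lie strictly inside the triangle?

10

Using the shoelace formula, 2A = |(4·10 − (-1)·1) + ((-1)·8 − (-3)·10) + ((-3)·1 − 4·8)| = 28, so the area is 14.
The number of boundary lattice points is Σ gcd(|Δx|,|Δy|) = gcd(5,9) + gcd(2,2) + gcd(7,7) = 1+2+7 = 10.
By Pick's theorem A = I + B/2 − 1, so I = 14 − 10/2 + 1 = 10.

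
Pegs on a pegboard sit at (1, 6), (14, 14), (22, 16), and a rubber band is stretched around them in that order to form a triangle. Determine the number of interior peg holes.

18

The shoelace formula gives twice the area as |(1·14 − 14·6) + (14·16 − 22·14) + (22·6 − 1·16)| = 38, so the area is 19.
The number of boundary lattice points is Σ gcd(|Δx|,|Δy|) = gcd(13,8) + gcd(8,2) + gcd(21,10) = 1+2+1 = 4.
Pick's theorem gives I = A − B/2 + 1 = 19 − 4/2 + 1 = 18.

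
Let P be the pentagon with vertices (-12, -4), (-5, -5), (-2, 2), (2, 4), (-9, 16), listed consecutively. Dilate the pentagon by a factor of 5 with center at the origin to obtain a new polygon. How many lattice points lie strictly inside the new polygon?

3786

By the shoelace formula, twice the signed area is |[(-12)·(-5) − (-5)·(-4)] + [(-5)·2 − (-2)·(-5)] + [(-2)·4 − 2·2] + [2·16 − (-9)·4] + [(-9)·(-4) − (-12)·16]| = 304, so the area is 152.
The number of boundary lattice points is Σ gcd(|Δx|,|Δy|) = gcd(7,1) + gcd(3,7) + gcd(4,2) + gcd(11,12) + gcd(3,20) = 1+1+2+1+1 = 6.
Scaling by 5 multiplies the area by 5² = 25 (so the new area is 3800) and multiplies the boundary lattice-point count by 5, giving 30.
By Pick's theorem, the interior count of the dilated polygon is 3800 − 30/2 + 1 = 3786.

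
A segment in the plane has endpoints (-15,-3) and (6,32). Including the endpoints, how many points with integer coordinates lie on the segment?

8

The number of lattice points on a segment between lattice points is gcd(|Δx|,|Δy|) + 1 = gcd(21,35) + 1 = 7 + 1 = 8.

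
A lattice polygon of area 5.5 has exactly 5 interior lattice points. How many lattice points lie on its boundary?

Pick's theorem gives A = I + B/2 − 1, so B = 2(A − I + 1) = 2(5.5 − 5 + 1) = 3.

3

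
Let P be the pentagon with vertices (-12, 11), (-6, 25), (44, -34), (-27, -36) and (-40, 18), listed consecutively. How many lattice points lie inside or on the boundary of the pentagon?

The shoelace formula gives twice the area as |((-12)·25 − (-6)·11) + ((-6)·(-34) − 44·25) + (44·(-36) − (-27)·(-34)) + ((-27)·18 − (-40)·(-36)) + ((-40)·11 − (-12)·18)| = 5782, so the area is 2891.
Along each edge there are gcd(|Δx|,|Δy|)+1 lattice points, so counting each shared vertex once the boundary has gcd(6,14) + gcd(50,59) + gcd(71,2) + gcd(13,54) + gcd(28,7) = 2+1+1+1+7 = 12.
Pick's theorem gives I = A − B/2 + 1 = 2891 − 12/2 + 1 = 2886, so the closed region contains I + B = 2886 + 12 = 2898 lattice points.

2898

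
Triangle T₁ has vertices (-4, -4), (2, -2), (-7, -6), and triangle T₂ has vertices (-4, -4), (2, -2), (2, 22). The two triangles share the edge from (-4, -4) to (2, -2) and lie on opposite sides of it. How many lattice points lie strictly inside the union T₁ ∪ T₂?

62

The union is the simple quadrilateral with vertices (-4, -4), (-7, -6), (2, -2), (2, 22) in order.
Using the shoelace formula, 2A = |[(-4)·(-6) − (-7)·(-4)] + [(-7)·(-2) − 2·(-6)] + [2·22 − 2·(-2)] + [2·(-4) − (-4)·22]| = 150, so the area is 75.
Summing gcd(|Δx|,|Δy|) over the edges gives the boundary count: gcd(3,2) + gcd(9,4) + gcd(0,24) + gcd(6,26) = 1+1+24+2 = 28.
By Pick's theorem I = A − B/2 + 1 = 75 − 28/2 + 1 = 62.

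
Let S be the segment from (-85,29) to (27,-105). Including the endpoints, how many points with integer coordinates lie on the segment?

3

The number of lattice points on a segment between lattice points is gcd(|Δx|,|Δy|) + 1 = gcd(112,134) + 1 = 2 + 1 = 3.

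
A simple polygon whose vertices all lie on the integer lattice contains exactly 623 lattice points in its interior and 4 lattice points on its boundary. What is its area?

624

Pick's theorem states A = I + B/2 − 1, so A = 623 + 4/2 − 1 = 624.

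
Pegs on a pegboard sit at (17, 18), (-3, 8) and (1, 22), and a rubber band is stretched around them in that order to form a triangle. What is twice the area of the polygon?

The shoelace formula gives twice the area as |[17·8 − (-3)·18] + [(-3)·22 − 1·8] + [1·18 − 17·22]| = 240, so the area is 120.

240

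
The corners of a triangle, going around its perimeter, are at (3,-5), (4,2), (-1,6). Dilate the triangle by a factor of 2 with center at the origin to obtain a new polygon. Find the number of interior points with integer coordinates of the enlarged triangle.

76

By the shoelace formula, twice the signed area is |(3·2 − 4·(-5)) + (4·6 − (-1)·2) + ((-1)·(-5) − 3·6)| = 39, so the area is 39/2.
The number of boundary lattice points is Σ gcd(|Δx|,|Δy|) = gcd(1,7) + gcd(5,4) + gcd(4,11) = 1+1+1 = 3.
Scaling by 2 multiplies the area by 2² = 4 (so the new area is 78) and multiplies the boundary lattice-point count by 2, giving 6.
By Pick's theorem, the interior count of the dilated polygon is 78 − 6/2 + 1 = 76.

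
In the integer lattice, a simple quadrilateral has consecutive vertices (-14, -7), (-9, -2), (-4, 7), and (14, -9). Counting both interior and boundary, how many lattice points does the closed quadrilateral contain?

Using the shoelace formula, 2A = |((-14)·(-2) − (-9)·(-7)) + ((-9)·7 − (-4)·(-2)) + ((-4)·(-9) − 14·7) + (14·(-7) − (-14)·(-9))| = 392, so the area is 196.
Along each edge there are gcd(|Δx|,|Δy|)+1 lattice points, so counting each shared vertex once the boundary has gcd(5,5) + gcd(5,9) + gcd(18,16) + gcd(28,2) = 5+1+2+2 = 10.
Pick's theorem gives I = A − B/2 + 1 = 196 − 10/2 + 1 = 192, so the closed region contains I + B = 192 + 10 = 202 lattice points.

202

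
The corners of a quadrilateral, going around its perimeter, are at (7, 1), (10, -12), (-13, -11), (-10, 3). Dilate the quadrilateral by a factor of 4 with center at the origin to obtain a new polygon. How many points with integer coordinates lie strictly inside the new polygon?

4313

By the shoelace formula, twice the signed area is |(7·(-12) − 10·1) + (10·(-11) − (-13)·(-12)) + ((-13)·3 − (-10)·(-11)) + ((-10)·1 − 7·3)| = 540, so the area is 270.
Along each edge there are gcd(|Δx|,|Δy|)+1 lattice points, so counting each shared vertex once the boundary has gcd(3,13) + gcd(23,1) + gcd(3,14) + gcd(17,2) = 1+1+1+1 = 4.
Scaling by 4 multiplies the area by 4² = 16 (so the new area is 4320) and multiplies the boundary lattice-point count by 4, giving 16.
By Pick's theorem, the interior count of the dilated polygon is 4320 − 16/2 + 1 = 4313.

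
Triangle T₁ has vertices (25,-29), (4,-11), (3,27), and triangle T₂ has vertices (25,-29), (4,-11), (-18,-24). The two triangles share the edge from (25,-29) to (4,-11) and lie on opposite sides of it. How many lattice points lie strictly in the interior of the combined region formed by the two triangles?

The union is the simple quadrilateral with vertices (25,-29), (3,27), (4,-11), (-18,-24) in order.
By the shoelace formula, twice the signed area is |(25·27 − 3·(-29)) + (3·(-11) − 4·27) + (4·(-24) − (-18)·(-11)) + ((-18)·(-29) − 25·(-24))| = 1449, so the area is 724.5.
The number of boundary lattice points is Σ gcd(|Δx|,|Δy|) = gcd(22,56) + gcd(1,38) + gcd(22,13) + gcd(43,5) = 2+1+1+1 = 5.
By Pick's theorem I = A − B/2 + 1 = 724.5 − 5/2 + 1 = 723.

723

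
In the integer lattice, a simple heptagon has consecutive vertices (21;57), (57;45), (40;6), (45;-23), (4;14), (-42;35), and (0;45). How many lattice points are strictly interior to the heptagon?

Using the shoelace formula, 2A = |[21·45 − 57·57] + [57·6 − 40·45] + [40·(-23) − 45·6] + [45·14 − 4·(-23)] + [4·35 − (-42)·14] + [(-42)·45 − 0·35] + [0·57 − 21·45]| = 6337, so the area is 6337/2.
Summing gcd(|Δx|,|Δy|) over the edges gives the boundary count: gcd(36,12) + gcd(17,39) + gcd(5,29) + gcd(41,37) + gcd(46,21) + gcd(42,10) + gcd(21,12) = 12+1+1+1+1+2+3 = 21.
Pick's theorem gives I = A − B/2 + 1 = 6337/2 − 21/2 + 1 = 3159.

3159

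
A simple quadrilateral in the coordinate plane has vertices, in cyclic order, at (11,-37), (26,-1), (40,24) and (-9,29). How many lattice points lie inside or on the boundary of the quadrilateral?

Using the shoelace formula, 2A = |[11·(-1) − 26·(-37)] + [26·24 − 40·(-1)] + [40·29 − (-9)·24] + [(-9)·(-37) − 11·29]| = 3005, so the area is 1502.5.
Along each edge there are gcd(|Δx|,|Δy|)+1 lattice points, so counting each shared vertex once the boundary has gcd(15,36) + gcd(14,25) + gcd(49,5) + gcd(20,66) = 3+1+1+2 = 7.
Pick's theorem gives I = A − B/2 + 1 = 1502.5 − 7/2 + 1 = 1500, so the closed region contains I + B = 1500 + 7 = 1507 lattice points.

1507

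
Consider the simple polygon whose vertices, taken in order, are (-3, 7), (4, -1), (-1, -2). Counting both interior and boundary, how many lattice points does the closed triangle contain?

26

By the shoelace formula, twice the signed area is |((-3)·(-1) − 4·7) + (4·(-2) − (-1)·(-1)) + ((-1)·7 − (-3)·(-2))| = 47, so the area is 47/2.
Along each edge there are gcd(|Δx|,|Δy|)+1 lattice points, so counting each shared vertex once the boundary has gcd(7,8) + gcd(5,1) + gcd(2,9) = 1+1+1 = 3.
Pick's theorem gives I = A − B/2 + 1 = 47/2 − 3/2 + 1 = 23, so the closed region contains I + B = 23 + 3 = 26 lattice points.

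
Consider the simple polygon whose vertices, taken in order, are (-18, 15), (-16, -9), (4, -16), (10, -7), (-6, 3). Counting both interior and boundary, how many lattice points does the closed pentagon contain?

400

Using the shoelace formula, 2A = |((-18)·(-9) − (-16)·15) + ((-16)·(-16) − 4·(-9)) + (4·(-7) − 10·(-16)) + (10·3 − (-6)·(-7)) + ((-6)·15 − (-18)·3)| = 778, so the area is 389.
Along each edge there are gcd(|Δx|,|Δy|)+1 lattice points, so counting each shared vertex once the boundary has gcd(2,24) + gcd(20,7) + gcd(6,9) + gcd(16,10) + gcd(12,12) = 2+1+3+2+12 = 20.
Pick's theorem gives I = A − B/2 + 1 = 389 − 20/2 + 1 = 380, so the closed region contains I + B = 380 + 20 = 400 lattice points.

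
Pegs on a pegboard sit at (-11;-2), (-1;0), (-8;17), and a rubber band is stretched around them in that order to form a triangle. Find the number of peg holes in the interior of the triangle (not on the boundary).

91

Using the shoelace formula, 2A = |[(-11)·0 − (-1)·(-2)] + [(-1)·17 − (-8)·0] + [(-8)·(-2) − (-11)·17]| = 184, so the area is 92.
The number of boundary lattice points is Σ gcd(|Δx|,|Δy|) = gcd(10,2) + gcd(7,17) + gcd(3,19) = 2+1+1 = 4.
Pick's theorem gives I = A − B/2 + 1 = 92 − 4/2 + 1 = 91.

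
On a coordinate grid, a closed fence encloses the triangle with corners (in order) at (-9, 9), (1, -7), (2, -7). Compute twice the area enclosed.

16

By the shoelace formula, twice the signed area is |((-9)·(-7) − 1·9) + (1·(-7) − 2·(-7)) + (2·9 − (-9)·(-7))| = 16, so the area is 8.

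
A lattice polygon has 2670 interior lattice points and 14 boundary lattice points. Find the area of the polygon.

2676

Pick's theorem states A = I + B/2 − 1, so A = 2670 + 14/2 − 1 = 2676.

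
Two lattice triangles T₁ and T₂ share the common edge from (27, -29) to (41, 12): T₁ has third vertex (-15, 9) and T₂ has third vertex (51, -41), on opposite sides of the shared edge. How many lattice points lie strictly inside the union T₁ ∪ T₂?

1696

The union is the simple quadrilateral with vertices (27, -29), (-15, 9), (41, 12), (51, -41) in order.
By the shoelace formula, twice the signed area is |[27·9 − (-15)·(-29)] + [(-15)·12 − 41·9] + [41·(-41) − 51·12] + [51·(-29) − 27·(-41)]| = 3406, so the area is 1703.
The number of boundary lattice points is Σ gcd(|Δx|,|Δy|) = gcd(42,38) + gcd(56,3) + gcd(10,53) + gcd(24,12) = 2+1+1+12 = 16.
By Pick's theorem I = A − B/2 + 1 = 1703 − 16/2 + 1 = 1696.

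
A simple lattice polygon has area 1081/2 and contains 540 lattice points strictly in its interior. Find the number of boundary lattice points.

3

Pick's theorem gives A = I + B/2 − 1, so B = 2(A − I + 1) = 2(1081/2 − 540 + 1) = 3.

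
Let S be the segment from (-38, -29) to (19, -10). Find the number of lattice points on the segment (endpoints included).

20

The number of lattice points on a segment between lattice points is gcd(|Δx|,|Δy|) + 1 = gcd(57,19) + 1 = 19 + 1 = 20.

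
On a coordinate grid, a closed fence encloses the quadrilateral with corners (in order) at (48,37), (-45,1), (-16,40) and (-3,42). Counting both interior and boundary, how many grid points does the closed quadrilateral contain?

1379

By the shoelace formula, twice the signed area is |[48·1 − (-45)·37] + [(-45)·40 − (-16)·1] + [(-16)·42 − (-3)·40] + [(-3)·37 − 48·42]| = 2750, so the area is 1375.
Summing gcd(|Δx|,|Δy|) over the edges gives the boundary count: gcd(93,36) + gcd(29,39) + gcd(13,2) + gcd(51,5) = 3+1+1+1 = 6.
Pick's theorem gives I = A − B/2 + 1 = 1375 − 6/2 + 1 = 1373, so the closed region contains I + B = 1373 + 6 = 1379 lattice points.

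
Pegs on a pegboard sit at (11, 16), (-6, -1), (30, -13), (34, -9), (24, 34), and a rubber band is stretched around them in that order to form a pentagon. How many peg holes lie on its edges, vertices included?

35

The number of boundary lattice points is Σ gcd(|Δx|,|Δy|) = gcd(17,17) + gcd(36,12) + gcd(4,4) + gcd(10,43) + gcd(13,18) = 17+12+4+1+1 = 35.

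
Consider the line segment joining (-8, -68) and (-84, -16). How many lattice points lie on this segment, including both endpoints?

5

The number of lattice points on a segment between lattice points is gcd(|Δx|,|Δy|) + 1 = gcd(76,52) + 1 = 4 + 1 = 5.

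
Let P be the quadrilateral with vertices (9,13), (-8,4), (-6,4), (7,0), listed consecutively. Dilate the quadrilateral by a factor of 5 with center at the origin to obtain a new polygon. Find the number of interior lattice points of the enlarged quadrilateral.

2426

The shoelace formula gives twice the area as |[9·4 − (-8)·13] + [(-8)·4 − (-6)·4] + [(-6)·0 − 7·4] + [7·13 − 9·0]| = 195, so the area is 195/2.
Along each edge there are gcd(|Δx|,|Δy|)+1 lattice points, so counting each shared vertex once the boundary has gcd(17,9) + gcd(2,0) + gcd(13,4) + gcd(2,13) = 1+2+1+1 = 5.
Scaling by 5 multiplies the area by 5² = 25 (so the new area is 2437.5) and multiplies the boundary lattice-point count by 5, giving 25.
By Pick's theorem, the interior count of the dilated polygon is 2437.5 − 25/2 + 1 = 2426.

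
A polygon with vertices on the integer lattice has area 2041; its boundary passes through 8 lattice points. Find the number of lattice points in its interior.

2038

Pick's theorem A = I + B/2 − 1 rearranges to I = A − B/2 + 1 = 2041 − 8/2 + 1 = 2038.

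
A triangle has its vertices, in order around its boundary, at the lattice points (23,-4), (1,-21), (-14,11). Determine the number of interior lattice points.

479

The shoelace formula gives twice the area as |[23·(-21) − 1·(-4)] + [1·11 − (-14)·(-21)] + [(-14)·(-4) − 23·11]| = 959, so the area is 959/2.
Along each edge there are gcd(|Δx|,|Δy|)+1 lattice points, so counting each shared vertex once the boundary has gcd(22,17) + gcd(15,32) + gcd(37,15) = 1+1+1 = 3.
By Pick's theorem A = I + B/2 − 1, so I = 959/2 − 3/2 + 1 = 479.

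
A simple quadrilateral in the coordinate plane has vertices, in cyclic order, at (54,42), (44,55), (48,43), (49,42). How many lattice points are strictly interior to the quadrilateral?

32

The shoelace formula gives twice the area as |[54·55 − 44·42] + [44·43 − 48·55] + [48·42 − 49·43] + [49·42 − 54·42]| = 73, so the area is 36.5.
The number of boundary lattice points is Σ gcd(|Δx|,|Δy|) = gcd(10,13) + gcd(4,12) + gcd(1,1) + gcd(5,0) = 1+4+1+5 = 11.
By Pick's theorem A = I + B/2 − 1, so I = 36.5 − 11/2 + 1 = 32.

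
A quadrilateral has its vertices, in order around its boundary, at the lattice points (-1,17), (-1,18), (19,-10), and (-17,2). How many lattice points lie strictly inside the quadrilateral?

By the shoelace formula, twice the signed area is |((-1)·18 − (-1)·17) + ((-1)·(-10) − 19·18) + (19·2 − (-17)·(-10)) + ((-17)·17 − (-1)·2)| = 752, so the area is 376.
Summing gcd(|Δx|,|Δy|) over the edges gives the boundary count: gcd(0,1) + gcd(20,28) + gcd(36,12) + gcd(16,15) = 1+4+12+1 = 18.
Pick's theorem gives I = A − B/2 + 1 = 376 − 18/2 + 1 = 368.

368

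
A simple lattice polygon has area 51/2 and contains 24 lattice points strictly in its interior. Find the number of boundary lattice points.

5

Pick's theorem gives A = I + B/2 − 1, so B = 2(A − I + 1) = 2(51/2 − 24 + 1) = 5.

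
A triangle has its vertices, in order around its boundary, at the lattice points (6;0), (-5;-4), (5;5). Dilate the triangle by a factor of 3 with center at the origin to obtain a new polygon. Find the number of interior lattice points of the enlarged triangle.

Using the shoelace formula, 2A = |(6·(-4) − (-5)·0) + ((-5)·5 − 5·(-4)) + (5·0 − 6·5)| = 59, so the area is 29.5.
Summing gcd(|Δx|,|Δy|) over the edges gives the boundary count: gcd(11,4) + gcd(10,9) + gcd(1,5) = 1+1+1 = 3.
Scaling by 3 multiplies the area by 3² = 9 (so the new area is 531/2) and multiplies the boundary lattice-point count by 3, giving 9.
By Pick's theorem, the interior count of the dilated polygon is 531/2 − 9/2 + 1 = 262.

262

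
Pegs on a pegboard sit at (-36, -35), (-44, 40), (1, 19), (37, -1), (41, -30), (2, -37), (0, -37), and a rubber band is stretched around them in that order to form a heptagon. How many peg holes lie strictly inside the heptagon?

4240

Using the shoelace formula, 2A = |((-36)·40 − (-44)·(-35)) + ((-44)·19 − 1·40) + (1·(-1) − 37·19) + (37·(-30) − 41·(-1)) + (41·(-37) − 2·(-30)) + (2·(-37) − 0·(-37)) + (0·(-35) − (-36)·(-37))| = 8492, so the area is 4246.
Summing gcd(|Δx|,|Δy|) over the edges gives the boundary count: gcd(8,75) + gcd(45,21) + gcd(36,20) + gcd(4,29) + gcd(39,7) + gcd(2,0) + gcd(36,2) = 1+3+4+1+1+2+2 = 14.
By Pick's theorem A = I + B/2 − 1, so I = 4246 − 14/2 + 1 = 4240.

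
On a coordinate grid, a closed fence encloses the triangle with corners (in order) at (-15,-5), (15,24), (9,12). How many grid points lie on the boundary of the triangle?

8

Along each edge there are gcd(|Δx|,|Δy|)+1 lattice points, so counting each shared vertex once the boundary has gcd(30,29) + gcd(6,12) + gcd(24,17) = 1+6+1 = 8.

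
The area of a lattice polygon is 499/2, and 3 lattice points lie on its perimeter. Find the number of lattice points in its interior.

249

Pick's theorem A = I + B/2 − 1 rearranges to I = A − B/2 + 1 = 499/2 − 3/2 + 1 = 249.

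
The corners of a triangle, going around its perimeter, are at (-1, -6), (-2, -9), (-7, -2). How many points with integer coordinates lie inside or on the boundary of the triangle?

14

By the shoelace formula, twice the signed area is |[(-1)·(-9) − (-2)·(-6)] + [(-2)·(-2) − (-7)·(-9)] + [(-7)·(-6) − (-1)·(-2)]| = 22, so the area is 11.
Along each edge there are gcd(|Δx|,|Δy|)+1 lattice points, so counting each shared vertex once the boundary has gcd(1,3) + gcd(5,7) + gcd(6,4) = 1+1+2 = 4.
Pick's theorem gives I = A − B/2 + 1 = 11 − 4/2 + 1 = 10, so the closed region contains I + B = 10 + 4 = 14 lattice points.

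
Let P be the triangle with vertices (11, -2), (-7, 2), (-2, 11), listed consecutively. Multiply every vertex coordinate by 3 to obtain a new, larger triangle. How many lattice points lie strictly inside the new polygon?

Using the shoelace formula, 2A = |(11·2 − (-7)·(-2)) + ((-7)·11 − (-2)·2) + ((-2)·(-2) − 11·11)| = 182, so the area is 91.
The number of boundary lattice points is Σ gcd(|Δx|,|Δy|) = gcd(18,4) + gcd(5,9) + gcd(13,13) = 2+1+13 = 16.
Scaling by 3 multiplies the area by 3² = 9 (so the new area is 819) and multiplies the boundary lattice-point count by 3, giving 48.
By Pick's theorem, the interior count of the dilated polygon is 819 − 48/2 + 1 = 796.

796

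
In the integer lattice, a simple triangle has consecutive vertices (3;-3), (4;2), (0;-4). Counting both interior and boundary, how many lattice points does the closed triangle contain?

The shoelace formula gives twice the area as |(3·2 − 4·(-3)) + (4·(-4) − 0·2) + (0·(-3) − 3·(-4))| = 14, so the area is 7.
Summing gcd(|Δx|,|Δy|) over the edges gives the boundary count: gcd(1,5) + gcd(4,6) + gcd(3,1) = 1+2+1 = 4.
Pick's theorem gives I = A − B/2 + 1 = 7 − 4/2 + 1 = 6, so the closed region contains I + B = 6 + 4 = 10 lattice points.

10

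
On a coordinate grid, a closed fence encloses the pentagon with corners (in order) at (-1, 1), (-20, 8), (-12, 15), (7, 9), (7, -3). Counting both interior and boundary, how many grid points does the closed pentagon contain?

253

By the shoelace formula, twice the signed area is |((-1)·8 − (-20)·1) + ((-20)·15 − (-12)·8) + ((-12)·9 − 7·15) + (7·(-3) − 7·9) + (7·1 − (-1)·(-3))| = 485, so the area is 242.5.
Along each edge there are gcd(|Δx|,|Δy|)+1 lattice points, so counting each shared vertex once the boundary has gcd(19,7) + gcd(8,7) + gcd(19,6) + gcd(0,12) + gcd(8,4) = 1+1+1+12+4 = 19.
Pick's theorem gives I = A − B/2 + 1 = 242.5 − 19/2 + 1 = 234, so the closed region contains I + B = 234 + 19 = 253 lattice points.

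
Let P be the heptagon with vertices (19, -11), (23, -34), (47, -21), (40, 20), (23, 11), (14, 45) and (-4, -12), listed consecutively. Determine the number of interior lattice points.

1820

Using the shoelace formula, 2A = |[19·(-34) − 23·(-11)] + [23·(-21) − 47·(-34)] + [47·20 − 40·(-21)] + [40·11 − 23·20] + [23·45 − 14·11] + [14·(-12) − (-4)·45] + [(-4)·(-11) − 19·(-12)]| = 3647, so the area is 3647/2.
Summing gcd(|Δx|,|Δy|) over the edges gives the boundary count: gcd(4,23) + gcd(24,13) + gcd(7,41) + gcd(17,9) + gcd(9,34) + gcd(18,57) + gcd(23,1) = 1+1+1+1+1+3+1 = 9.
Pick's theorem gives I = A − B/2 + 1 = 3647/2 − 9/2 + 1 = 1820.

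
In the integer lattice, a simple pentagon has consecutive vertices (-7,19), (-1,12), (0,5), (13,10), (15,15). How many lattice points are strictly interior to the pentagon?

148

Using the shoelace formula, 2A = |[(-7)·12 − (-1)·19] + [(-1)·5 − 0·12] + [0·10 − 13·5] + [13·15 − 15·10] + [15·19 − (-7)·15]| = 300, so the area is 150.
The number of boundary lattice points is Σ gcd(|Δx|,|Δy|) = gcd(6,7) + gcd(1,7) + gcd(13,5) + gcd(2,5) + gcd(22,4) = 1+1+1+1+2 = 6.
By Pick's theorem A = I + B/2 − 1, so I = 150 − 6/2 + 1 = 148.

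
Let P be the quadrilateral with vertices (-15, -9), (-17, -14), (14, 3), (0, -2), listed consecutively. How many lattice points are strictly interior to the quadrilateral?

The shoelace formula gives twice the area as |[(-15)·(-14) − (-17)·(-9)] + [(-17)·3 − 14·(-14)] + [14·(-2) − 0·3] + [0·(-9) − (-15)·(-2)]| = 144, so the area is 72.
Summing gcd(|Δx|,|Δy|) over the edges gives the boundary count: gcd(2,5) + gcd(31,17) + gcd(14,5) + gcd(15,7) = 1+1+1+1 = 4.
Pick's theorem gives I = A − B/2 + 1 = 72 − 4/2 + 1 = 71.

71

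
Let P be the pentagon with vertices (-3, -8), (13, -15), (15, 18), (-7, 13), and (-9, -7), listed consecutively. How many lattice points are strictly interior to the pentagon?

Using the shoelace formula, 2A = |((-3)·(-15) − 13·(-8)) + (13·18 − 15·(-15)) + (15·13 − (-7)·18) + ((-7)·(-7) − (-9)·13) + ((-9)·(-8) − (-3)·(-7))| = 1146, so the area is 573.
Summing gcd(|Δx|,|Δy|) over the edges gives the boundary count: gcd(16,7) + gcd(2,33) + gcd(22,5) + gcd(2,20) + gcd(6,1) = 1+1+1+2+1 = 6.
Pick's theorem gives I = A − B/2 + 1 = 573 − 6/2 + 1 = 571.

571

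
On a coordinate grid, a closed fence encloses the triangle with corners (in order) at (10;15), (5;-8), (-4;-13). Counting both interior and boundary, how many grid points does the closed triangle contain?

100

Using the shoelace formula, 2A = |[10·(-8) − 5·15] + [5·(-13) − (-4)·(-8)] + [(-4)·15 − 10·(-13)]| = 182, so the area is 91.
The number of boundary lattice points is Σ gcd(|Δx|,|Δy|) = gcd(5,23) + gcd(9,5) + gcd(14,28) = 1+1+14 = 16.
Pick's theorem gives I = A − B/2 + 1 = 91 − 16/2 + 1 = 84, so the closed region contains I + B = 84 + 16 = 100 lattice points.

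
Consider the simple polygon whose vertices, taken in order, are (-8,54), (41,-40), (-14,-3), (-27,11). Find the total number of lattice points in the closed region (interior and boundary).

2094

The shoelace formula gives twice the area as |[(-8)·(-40) − 41·54] + [41·(-3) − (-14)·(-40)] + [(-14)·11 − (-27)·(-3)] + [(-27)·54 − (-8)·11]| = 4182, so the area is 2091.
Summing gcd(|Δx|,|Δy|) over the edges gives the boundary count: gcd(49,94) + gcd(55,37) + gcd(13,14) + gcd(19,43) = 1+1+1+1 = 4.
Pick's theorem gives I = A − B/2 + 1 = 2091 − 4/2 + 1 = 2090, so the closed region contains I + B = 2090 + 4 = 2094 lattice points.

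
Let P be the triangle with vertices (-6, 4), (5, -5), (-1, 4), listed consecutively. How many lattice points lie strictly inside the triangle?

The shoelace formula gives twice the area as |[(-6)·(-5) − 5·4] + [5·4 − (-1)·(-5)] + [(-1)·4 − (-6)·4]| = 45, so the area is 22.5.
The number of boundary lattice points is Σ gcd(|Δx|,|Δy|) = gcd(11,9) + gcd(6,9) + gcd(5,0) = 1+3+5 = 9.
Pick's theorem gives I = A − B/2 + 1 = 22.5 − 9/2 + 1 = 19.

19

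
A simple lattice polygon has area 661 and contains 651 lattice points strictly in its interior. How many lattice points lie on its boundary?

22

Pick's theorem gives A = I + B/2 − 1, so B = 2(A − I + 1) = 2(661 − 651 + 1) = 22.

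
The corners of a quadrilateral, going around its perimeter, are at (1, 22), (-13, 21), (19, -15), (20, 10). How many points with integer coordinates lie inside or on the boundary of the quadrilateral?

516

By the shoelace formula, twice the signed area is |[1·21 − (-13)·22] + [(-13)·(-15) − 19·21] + [19·10 − 20·(-15)] + [20·22 − 1·10]| = 1023, so the area is 1023/2.
Summing gcd(|Δx|,|Δy|) over the edges gives the boundary count: gcd(14,1) + gcd(32,36) + gcd(1,25) + gcd(19,12) = 1+4+1+1 = 7.
Pick's theorem gives I = A − B/2 + 1 = 1023/2 − 7/2 + 1 = 509, so the closed region contains I + B = 509 + 7 = 516 lattice points.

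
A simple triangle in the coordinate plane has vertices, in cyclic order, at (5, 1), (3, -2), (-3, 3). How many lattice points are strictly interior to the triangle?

Using the shoelace formula, 2A = |[5·(-2) − 3·1] + [3·3 − (-3)·(-2)] + [(-3)·1 − 5·3]| = 28, so the area is 14.
Summing gcd(|Δx|,|Δy|) over the edges gives the boundary count: gcd(2,3) + gcd(6,5) + gcd(8,2) = 1+1+2 = 4.
By Pick's theorem A = I + B/2 − 1, so I = 14 − 4/2 + 1 = 13.

13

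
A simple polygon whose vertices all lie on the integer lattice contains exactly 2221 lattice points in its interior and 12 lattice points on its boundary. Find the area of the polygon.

Pick's theorem states A = I + B/2 − 1, so A = 2221 + 12/2 − 1 = 2226.

2226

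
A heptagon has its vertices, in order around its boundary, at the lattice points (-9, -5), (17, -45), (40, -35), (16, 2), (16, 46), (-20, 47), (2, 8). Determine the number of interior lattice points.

2235

Using the shoelace formula, 2A = |((-9)·(-45) − 17·(-5)) + (17·(-35) − 40·(-45)) + (40·2 − 16·(-35)) + (16·46 − 16·2) + (16·47 − (-20)·46) + ((-20)·8 − 2·47) + (2·(-5) − (-9)·8)| = 4519, so the area is 4519/2.
The number of boundary lattice points is Σ gcd(|Δx|,|Δy|) = gcd(26,40) + gcd(23,10) + gcd(24,37) + gcd(0,44) + gcd(36,1) + gcd(22,39) + gcd(11,13) = 2+1+1+44+1+1+1 = 51.
Pick's theorem gives I = A − B/2 + 1 = 4519/2 − 51/2 + 1 = 2235.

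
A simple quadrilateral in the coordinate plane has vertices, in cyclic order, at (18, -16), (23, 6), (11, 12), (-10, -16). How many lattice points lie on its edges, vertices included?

42

The number of boundary lattice points is Σ gcd(|Δx|,|Δy|) = gcd(5,22) + gcd(12,6) + gcd(21,28) + gcd(28,0) = 1+6+7+28 = 42.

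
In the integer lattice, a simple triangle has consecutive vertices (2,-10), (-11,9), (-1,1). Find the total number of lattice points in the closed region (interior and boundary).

46

The shoelace formula gives twice the area as |[2·9 − (-11)·(-10)] + [(-11)·1 − (-1)·9] + [(-1)·(-10) − 2·1]| = 86, so the area is 43.
Along each edge there are gcd(|Δx|,|Δy|)+1 lattice points, so counting each shared vertex once the boundary has gcd(13,19) + gcd(10,8) + gcd(3,11) = 1+2+1 = 4.
Pick's theorem gives I = A − B/2 + 1 = 43 − 4/2 + 1 = 42, so the closed region contains I + B = 42 + 4 = 46 lattice points.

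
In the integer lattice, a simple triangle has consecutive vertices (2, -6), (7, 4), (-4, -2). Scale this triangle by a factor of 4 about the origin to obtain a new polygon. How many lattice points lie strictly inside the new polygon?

Using the shoelace formula, 2A = |[2·4 − 7·(-6)] + [7·(-2) − (-4)·4] + [(-4)·(-6) − 2·(-2)]| = 80, so the area is 40.
Summing gcd(|Δx|,|Δy|) over the edges gives the boundary count: gcd(5,10) + gcd(11,6) + gcd(6,4) = 5+1+2 = 8.
Scaling by 4 multiplies the area by 4² = 16 (so the new area is 640) and multiplies the boundary lattice-point count by 4, giving 32.
By Pick's theorem, the interior count of the dilated polygon is 640 − 32/2 + 1 = 625.

625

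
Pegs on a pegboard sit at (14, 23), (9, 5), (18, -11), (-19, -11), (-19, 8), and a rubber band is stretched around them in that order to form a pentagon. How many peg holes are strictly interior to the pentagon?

792

The shoelace formula gives twice the area as |(14·5 − 9·23) + (9·(-11) − 18·5) + (18·(-11) − (-19)·(-11)) + ((-19)·8 − (-19)·(-11)) + ((-19)·23 − 14·8)| = 1643, so the area is 821.5.
The number of boundary lattice points is Σ gcd(|Δx|,|Δy|) = gcd(5,18) + gcd(9,16) + gcd(37,0) + gcd(0,19) + gcd(33,15) = 1+1+37+19+3 = 61.
Pick's theorem gives I = A − B/2 + 1 = 821.5 − 61/2 + 1 = 792.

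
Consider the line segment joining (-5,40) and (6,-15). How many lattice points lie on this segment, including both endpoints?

The number of lattice points on a segment between lattice points is gcd(|Δx|,|Δy|) + 1 = gcd(11,55) + 1 = 11 + 1 = 12.

12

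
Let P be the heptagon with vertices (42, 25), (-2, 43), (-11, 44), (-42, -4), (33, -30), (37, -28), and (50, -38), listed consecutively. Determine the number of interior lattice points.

Using the shoelace formula, 2A = |(42·43 − (-2)·25) + ((-2)·44 − (-11)·43) + ((-11)·(-4) − (-42)·44) + ((-42)·(-30) − 33·(-4)) + (33·(-28) − 37·(-30)) + (37·(-38) − 50·(-28)) + (50·25 − 42·(-38))| = 8551, so the area is 8551/2.
Along each edge there are gcd(|Δx|,|Δy|)+1 lattice points, so counting each shared vertex once the boundary has gcd(44,18) + gcd(9,1) + gcd(31,48) + gcd(75,26) + gcd(4,2) + gcd(13,10) + gcd(8,63) = 2+1+1+1+2+1+1 = 9.
By Pick's theorem A = I + B/2 − 1, so I = 8551/2 − 9/2 + 1 = 4272.

4272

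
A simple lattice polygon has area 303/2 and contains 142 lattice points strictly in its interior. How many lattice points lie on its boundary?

21

Pick's theorem gives A = I + B/2 − 1, so B = 2(A − I + 1) = 2(303/2 − 142 + 1) = 21.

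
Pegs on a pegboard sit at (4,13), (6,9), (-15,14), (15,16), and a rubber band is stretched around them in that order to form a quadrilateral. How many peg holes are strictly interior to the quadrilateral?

69

By the shoelace formula, twice the signed area is |(4·9 − 6·13) + (6·14 − (-15)·9) + ((-15)·16 − 15·14) + (15·13 − 4·16)| = 142, so the area is 71.
The number of boundary lattice points is Σ gcd(|Δx|,|Δy|) = gcd(2,4) + gcd(21,5) + gcd(30,2) + gcd(11,3) = 2+1+2+1 = 6.
By Pick's theorem A = I + B/2 − 1, so I = 71 − 6/2 + 1 = 69.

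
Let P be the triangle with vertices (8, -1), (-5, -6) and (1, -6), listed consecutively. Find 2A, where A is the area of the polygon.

Using the shoelace formula, 2A = |[8·(-6) − (-5)·(-1)] + [(-5)·(-6) − 1·(-6)] + [1·(-1) − 8·(-6)]| = 30, so the area is 15.

30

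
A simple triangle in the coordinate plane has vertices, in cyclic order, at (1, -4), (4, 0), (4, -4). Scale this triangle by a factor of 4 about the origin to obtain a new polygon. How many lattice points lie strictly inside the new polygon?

Using the shoelace formula, 2A = |(1·0 − 4·(-4)) + (4·(-4) − 4·0) + (4·(-4) − 1·(-4))| = 12, so the area is 6.
The number of boundary lattice points is Σ gcd(|Δx|,|Δy|) = gcd(3,4) + gcd(0,4) + gcd(3,0) = 1+4+3 = 8.
Scaling by 4 multiplies the area by 4² = 16 (so the new area is 96) and multiplies the boundary lattice-point count by 4, giving 32.
By Pick's theorem, the interior count of the dilated polygon is 96 − 32/2 + 1 = 81.

81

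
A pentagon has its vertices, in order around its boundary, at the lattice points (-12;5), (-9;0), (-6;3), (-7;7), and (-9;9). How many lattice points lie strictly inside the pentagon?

27

Using the shoelace formula, 2A = |[(-12)·0 − (-9)·5] + [(-9)·3 − (-6)·0] + [(-6)·7 − (-7)·3] + [(-7)·9 − (-9)·7] + [(-9)·5 − (-12)·9]| = 60, so the area is 30.
Summing gcd(|Δx|,|Δy|) over the edges gives the boundary count: gcd(3,5) + gcd(3,3) + gcd(1,4) + gcd(2,2) + gcd(3,4) = 1+3+1+2+1 = 8.
Pick's theorem gives I = A − B/2 + 1 = 30 − 8/2 + 1 = 27.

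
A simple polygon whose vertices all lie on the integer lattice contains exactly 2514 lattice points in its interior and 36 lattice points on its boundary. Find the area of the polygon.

2531

Pick's theorem states A = I + B/2 − 1, so A = 2514 + 36/2 − 1 = 2531.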